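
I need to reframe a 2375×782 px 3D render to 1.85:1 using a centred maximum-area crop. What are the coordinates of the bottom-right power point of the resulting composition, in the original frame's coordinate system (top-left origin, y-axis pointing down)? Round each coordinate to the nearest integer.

x = 1429 px, y = 521 px

2375/782 > 1.85/1, so the 1.85:1 crop keeps the full height 782 and trims width to 782 × 1.85/1 = 1446.70 px.
Left offset = (2375 − 1446.70)/2 = 464.15 px; top offset = 0.
Bottom-right is two-thirds across and two-thirds down within the crop:
x = 464.15 + 2 × 1446.70/3 ≈ 1429; y = 0.00 + 2 × 782.00/3 ≈ 521.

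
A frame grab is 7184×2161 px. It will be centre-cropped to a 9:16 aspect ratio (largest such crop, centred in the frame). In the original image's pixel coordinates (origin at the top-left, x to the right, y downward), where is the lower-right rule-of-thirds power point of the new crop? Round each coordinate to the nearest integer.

x = 3795 px, y = 1441 px

7184/2161 > 9/16, so the 9:16 crop keeps the full height 2161 and trims width to 2161 × 9/16 = 1215.56 px.
Left offset = (7184 − 1215.56)/2 = 2984.22 px; top offset = 0.
Lower-right is two-thirds across and two-thirds down within the crop:
x = 2984.22 + 2 × 1215.56/3 ≈ 3795; y = 0.00 + 2 × 2161.00/3 ≈ 1441.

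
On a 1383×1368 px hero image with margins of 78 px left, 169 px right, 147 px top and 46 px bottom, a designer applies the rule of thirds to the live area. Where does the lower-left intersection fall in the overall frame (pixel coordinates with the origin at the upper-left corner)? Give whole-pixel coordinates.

Content width = 1383 − 78 − 169 = 1136 px; content height = 1368 − 147 − 46 = 1175 px.
Lower-left is one-third across and two-thirds down within the live area.
x = 78 + 1 × 1136/3 = 78 + 378.67 ≈ 457
y = 147 + 2 × 1175/3 = 147 + 783.33 ≈ 930

x = 457 px, y = 930 px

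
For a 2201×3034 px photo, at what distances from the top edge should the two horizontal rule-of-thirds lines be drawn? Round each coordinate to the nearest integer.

1011 px and 2023 px

3034 / 3 = 1011.33, so the horizontal lines sit at one and two thirds of 3034.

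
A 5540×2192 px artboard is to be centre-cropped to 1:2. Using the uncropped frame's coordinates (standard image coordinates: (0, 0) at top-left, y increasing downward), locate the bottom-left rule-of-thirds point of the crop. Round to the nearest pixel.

5540/2192 > 1/2, so the 1:2 crop keeps the full height 2192 and trims width to 2192 × 1/2 = 1096.00 px.
Left offset = (5540 − 1096.00)/2 = 2222.00 px; top offset = 0.
Bottom-left is one-third across and two-thirds down within the crop:
x = 2222.00 + 1 × 1096.00/3 ≈ 2587; y = 0.00 + 2 × 2192.00/3 ≈ 1461.

x = 2587 px, y = 1461 px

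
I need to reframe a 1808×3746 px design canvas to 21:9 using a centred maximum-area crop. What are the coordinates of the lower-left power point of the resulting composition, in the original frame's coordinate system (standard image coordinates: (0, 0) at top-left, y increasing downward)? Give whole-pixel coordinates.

1808/3746 < 21/9, so the 21:9 crop keeps the full width 1808 and trims height to 1808 × 9/21 = 774.86 px.
Top offset = (3746 − 774.86)/2 = 1485.57 px; left offset = 0.
Lower-left is one-third across and two-thirds down within the crop:
x = 0.00 + 1 × 1808.00/3 ≈ 603; y = 1485.57 + 2 × 774.86/3 ≈ 2002.

(603, 2002)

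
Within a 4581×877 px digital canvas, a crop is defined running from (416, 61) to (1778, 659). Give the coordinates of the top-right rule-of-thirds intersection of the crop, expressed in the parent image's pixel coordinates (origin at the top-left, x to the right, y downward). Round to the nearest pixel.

x = 1324 px, y = 260 px

Crop width = 1778 − 416 = 1362 px; one third is 454.00 px.
Crop height = 659 − 61 = 598 px; one third is 199.33 px.
The top-right point is two-thirds across and one-third down within the crop:
x = 416 + 2 × 454.00 ≈ 1324; y = 61 + 1 × 199.33 ≈ 260.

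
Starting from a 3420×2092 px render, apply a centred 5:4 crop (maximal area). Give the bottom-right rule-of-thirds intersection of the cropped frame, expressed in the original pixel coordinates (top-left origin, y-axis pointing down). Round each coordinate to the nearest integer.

x = 2146 px, y = 1395 px

3420/2092 > 5/4, so the 5:4 crop keeps the full height 2092 and trims width to 2092 × 5/4 = 2615.00 px.
Left offset = (3420 − 2615.00)/2 = 402.50 px; top offset = 0.
Bottom-right is two-thirds across and two-thirds down within the crop:
x = 402.50 + 2 × 2615.00/3 ≈ 2146; y = 0.00 + 2 × 2092.00/3 ≈ 1395.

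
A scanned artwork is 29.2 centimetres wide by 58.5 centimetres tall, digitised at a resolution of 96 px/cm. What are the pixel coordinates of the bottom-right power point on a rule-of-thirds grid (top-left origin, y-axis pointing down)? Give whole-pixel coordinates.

In pixels the canvas is 29.2 × 96 = 2803.2 wide and 58.5 × 96 = 5616 tall.
The bottom-right point is two-thirds across and two-thirds down:
x = 2 × 2803.2/3 ≈ 1869; y = 2 × 5616/3 ≈ 3744.

(1869, 3744)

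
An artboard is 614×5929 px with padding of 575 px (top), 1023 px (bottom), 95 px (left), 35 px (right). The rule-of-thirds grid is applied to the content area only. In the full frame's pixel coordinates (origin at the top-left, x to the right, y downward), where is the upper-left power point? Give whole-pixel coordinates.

(256, 2019)

Content width = 614 − 95 − 35 = 484 px; content height = 5929 − 575 − 1023 = 4331 px.
Upper-left is one-third across and one-third down within the content area.
x = 95 + 1 × 484/3 = 95 + 161.33 ≈ 256
y = 575 + 1 × 4331/3 = 575 + 1443.67 ≈ 2019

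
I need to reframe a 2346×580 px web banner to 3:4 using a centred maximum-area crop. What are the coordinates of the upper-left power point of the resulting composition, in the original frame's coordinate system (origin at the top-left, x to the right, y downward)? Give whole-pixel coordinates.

2346/580 > 3/4, so the 3:4 crop keeps the full height 580 and trims width to 580 × 3/4 = 435.00 px.
Left offset = (2346 − 435.00)/2 = 955.50 px; top offset = 0.
Upper-left is one-third across and one-third down within the crop:
x = 955.50 + 1 × 435.00/3 ≈ 1101; y = 0.00 + 1 × 580.00/3 ≈ 193.

x = 1101 px, y = 193 px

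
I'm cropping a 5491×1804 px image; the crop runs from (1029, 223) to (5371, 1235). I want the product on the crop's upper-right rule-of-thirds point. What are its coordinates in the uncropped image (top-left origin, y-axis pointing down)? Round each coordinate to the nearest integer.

x = 3924 px, y = 560 px

Crop width = 5371 − 1029 = 4342 px; one third is 1447.33 px.
Crop height = 1235 − 223 = 1012 px; one third is 337.33 px.
The upper-right point is two-thirds across and one-third down within the crop:
x = 1029 + 2 × 1447.33 ≈ 3924; y = 223 + 1 × 337.33 ≈ 560.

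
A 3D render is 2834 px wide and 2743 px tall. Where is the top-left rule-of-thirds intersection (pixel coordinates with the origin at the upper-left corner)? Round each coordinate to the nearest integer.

The top-left point sits one-third of the way across and one-third of the way down.
x = 1 × 2834/3 ≈ 945; y = 1 × 2743/3 ≈ 914.

(945, 914)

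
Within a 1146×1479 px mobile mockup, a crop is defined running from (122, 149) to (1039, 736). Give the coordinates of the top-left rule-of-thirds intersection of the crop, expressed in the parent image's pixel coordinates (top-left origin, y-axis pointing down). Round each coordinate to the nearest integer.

Crop width = 1039 − 122 = 917 px; one third is 305.67 px.
Crop height = 736 − 149 = 587 px; one third is 195.67 px.
The top-left point is one-third across and one-third down within the crop:
x = 122 + 1 × 305.67 ≈ 428; y = 149 + 1 × 195.67 ≈ 345.

x = 428 px, y = 345 px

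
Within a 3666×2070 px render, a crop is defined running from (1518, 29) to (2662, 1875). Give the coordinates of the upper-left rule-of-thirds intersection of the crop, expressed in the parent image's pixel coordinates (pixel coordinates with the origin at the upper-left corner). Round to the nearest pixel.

Crop width = 2662 − 1518 = 1144 px; one third is 381.33 px.
Crop height = 1875 − 29 = 1846 px; one third is 615.33 px.
The upper-left point is one-third across and one-third down within the crop:
x = 1518 + 1 × 381.33 ≈ 1899; y = 29 + 1 × 615.33 ≈ 644.

(1899, 644)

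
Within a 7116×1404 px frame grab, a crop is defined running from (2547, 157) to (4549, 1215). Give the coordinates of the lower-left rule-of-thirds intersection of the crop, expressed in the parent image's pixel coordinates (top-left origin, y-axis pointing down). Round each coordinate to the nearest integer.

Crop width = 4549 − 2547 = 2002 px; one third is 667.33 px.
Crop height = 1215 − 157 = 1058 px; one third is 352.67 px.
The lower-left point is one-third across and two-thirds down within the crop:
x = 2547 + 1 × 667.33 ≈ 3214; y = 157 + 2 × 352.67 ≈ 862.

x = 3214 px, y = 862 px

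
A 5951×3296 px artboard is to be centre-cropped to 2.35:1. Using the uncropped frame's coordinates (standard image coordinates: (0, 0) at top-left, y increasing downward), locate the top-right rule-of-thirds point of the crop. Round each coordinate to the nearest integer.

5951/3296 < 2.35/1, so the 2.35:1 crop keeps the full width 5951 and trims height to 5951 × 1/2.35 = 2532.34 px.
Top offset = (3296 − 2532.34)/2 = 381.83 px; left offset = 0.
Top-right is two-thirds across and one-third down within the crop:
x = 0.00 + 2 × 5951.00/3 ≈ 3967; y = 381.83 + 1 × 2532.34/3 ≈ 1226.

(3967, 1226)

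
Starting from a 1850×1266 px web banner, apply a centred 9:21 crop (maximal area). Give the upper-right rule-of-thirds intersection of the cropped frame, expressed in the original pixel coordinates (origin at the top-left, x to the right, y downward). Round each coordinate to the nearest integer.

1850/1266 > 9/21, so the 9:21 crop keeps the full height 1266 and trims width to 1266 × 9/21 = 542.57 px.
Left offset = (1850 − 542.57)/2 = 653.71 px; top offset = 0.
Upper-right is two-thirds across and one-third down within the crop:
x = 653.71 + 2 × 542.57/3 ≈ 1015; y = 0.00 + 1 × 1266.00/3 ≈ 422.

(1015, 422)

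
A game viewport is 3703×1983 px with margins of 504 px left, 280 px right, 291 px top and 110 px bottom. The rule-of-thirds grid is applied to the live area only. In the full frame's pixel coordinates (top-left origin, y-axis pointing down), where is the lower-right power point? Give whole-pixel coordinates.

Content width = 3703 − 504 − 280 = 2919 px; content height = 1983 − 291 − 110 = 1582 px.
Lower-right is two-thirds across and two-thirds down within the live area.
x = 504 + 2 × 2919/3 = 504 + 1946.00 ≈ 2450
y = 291 + 2 × 1582/3 = 291 + 1054.67 ≈ 1346

(2450, 1346)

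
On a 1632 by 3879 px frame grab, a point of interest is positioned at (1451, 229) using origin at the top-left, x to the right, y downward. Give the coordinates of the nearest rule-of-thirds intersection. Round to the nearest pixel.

(1088, 1293)

Third lines: x ∈ {544, 1088}, y ∈ {1293, 2586}.
1451 is closer to x = 1088; 229 is closer to y = 1293.
So the nearest intersection is the upper-right power point.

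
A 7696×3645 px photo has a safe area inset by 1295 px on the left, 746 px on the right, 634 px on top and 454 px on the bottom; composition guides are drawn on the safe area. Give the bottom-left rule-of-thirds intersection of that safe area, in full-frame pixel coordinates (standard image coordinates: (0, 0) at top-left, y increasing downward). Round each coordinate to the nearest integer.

(3180, 2339)

Content width = 7696 − 1295 − 746 = 5655 px; content height = 3645 − 634 − 454 = 2557 px.
Bottom-left is one-third across and two-thirds down within the safe area.
x = 1295 + 1 × 5655/3 = 1295 + 1885.00 ≈ 3180
y = 634 + 2 × 2557/3 = 634 + 1704.67 ≈ 2339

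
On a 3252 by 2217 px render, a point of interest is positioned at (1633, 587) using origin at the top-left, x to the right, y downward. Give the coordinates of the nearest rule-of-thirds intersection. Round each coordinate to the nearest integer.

Third lines: x ∈ {1084, 2168}, y ∈ {739, 1478}.
1633 is closer to x = 2168; 587 is closer to y = 739.
So the nearest intersection is the upper-right power point.

(2168, 739)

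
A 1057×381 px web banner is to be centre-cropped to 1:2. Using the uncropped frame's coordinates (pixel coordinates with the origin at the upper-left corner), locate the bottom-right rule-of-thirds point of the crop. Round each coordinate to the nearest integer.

(560, 254)

1057/381 > 1/2, so the 1:2 crop keeps the full height 381 and trims width to 381 × 1/2 = 190.50 px.
Left offset = (1057 − 190.50)/2 = 433.25 px; top offset = 0.
Bottom-right is two-thirds across and two-thirds down within the crop:
x = 433.25 + 2 × 190.50/3 ≈ 560; y = 0.00 + 2 × 381.00/3 ≈ 254.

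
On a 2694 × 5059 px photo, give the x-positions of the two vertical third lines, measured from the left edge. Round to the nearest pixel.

898 px and 1796 px

2694 / 3 = 898, so the vertical lines sit at one and two thirds of 2694.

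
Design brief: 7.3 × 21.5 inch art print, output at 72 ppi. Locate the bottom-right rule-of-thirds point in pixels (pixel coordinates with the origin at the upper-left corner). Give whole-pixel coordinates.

In pixels the canvas is 7.3 × 72 = 525.6 wide and 21.5 × 72 = 1548 tall.
The bottom-right point is two-thirds across and two-thirds down:
x = 2 × 525.6/3 ≈ 350; y = 2 × 1548/3 ≈ 1032.

x = 350 px, y = 1032 px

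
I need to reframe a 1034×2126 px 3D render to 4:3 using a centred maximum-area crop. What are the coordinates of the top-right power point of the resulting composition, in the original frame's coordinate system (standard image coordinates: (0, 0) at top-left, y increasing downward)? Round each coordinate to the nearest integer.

(689, 934)

1034/2126 < 4/3, so the 4:3 crop keeps the full width 1034 and trims height to 1034 × 3/4 = 775.50 px.
Top offset = (2126 − 775.50)/2 = 675.25 px; left offset = 0.
Top-right is two-thirds across and one-third down within the crop:
x = 0.00 + 2 × 1034.00/3 ≈ 689; y = 675.25 + 1 × 775.50/3 ≈ 934.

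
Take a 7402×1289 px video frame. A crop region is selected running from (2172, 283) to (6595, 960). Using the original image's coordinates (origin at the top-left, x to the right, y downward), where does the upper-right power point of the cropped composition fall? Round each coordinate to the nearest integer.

x = 5121 px, y = 509 px

Crop width = 6595 − 2172 = 4423 px; one third is 1474.33 px.
Crop height = 960 − 283 = 677 px; one third is 225.67 px.
The upper-right point is two-thirds across and one-third down within the crop:
x = 2172 + 2 × 1474.33 ≈ 5121; y = 283 + 1 × 225.67 ≈ 509.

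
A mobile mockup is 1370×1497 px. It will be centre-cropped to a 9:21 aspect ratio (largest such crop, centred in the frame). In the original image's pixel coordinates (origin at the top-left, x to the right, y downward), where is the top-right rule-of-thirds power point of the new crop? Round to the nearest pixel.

x = 792 px, y = 499 px

1370/1497 > 9/21, so the 9:21 crop keeps the full height 1497 and trims width to 1497 × 9/21 = 641.57 px.
Left offset = (1370 − 641.57)/2 = 364.21 px; top offset = 0.
Top-right is two-thirds across and one-third down within the crop:
x = 364.21 + 2 × 641.57/3 ≈ 792; y = 0.00 + 1 × 1497.00/3 ≈ 499.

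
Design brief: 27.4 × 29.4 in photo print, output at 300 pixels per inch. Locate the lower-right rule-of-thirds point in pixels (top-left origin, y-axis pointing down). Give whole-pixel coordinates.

In pixels the canvas is 27.4 × 300 = 8220 wide and 29.4 × 300 = 8820 tall.
The lower-right point is two-thirds across and two-thirds down:
x = 2 × 8220/3 ≈ 5480; y = 2 × 8820/3 ≈ 5880.

(5480, 5880)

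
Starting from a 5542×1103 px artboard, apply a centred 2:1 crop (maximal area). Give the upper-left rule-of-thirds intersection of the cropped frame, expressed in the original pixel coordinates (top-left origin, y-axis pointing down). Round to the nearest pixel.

x = 2403 px, y = 368 px

5542/1103 > 2/1, so the 2:1 crop keeps the full height 1103 and trims width to 1103 × 2/1 = 2206.00 px.
Left offset = (5542 − 2206.00)/2 = 1668.00 px; top offset = 0.
Upper-left is one-third across and one-third down within the crop:
x = 1668.00 + 1 × 2206.00/3 ≈ 2403; y = 0.00 + 1 × 1103.00/3 ≈ 368.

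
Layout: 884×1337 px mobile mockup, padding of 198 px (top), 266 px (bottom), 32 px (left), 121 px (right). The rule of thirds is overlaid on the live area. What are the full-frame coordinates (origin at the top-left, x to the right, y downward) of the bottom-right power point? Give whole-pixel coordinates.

Content width = 884 − 32 − 121 = 731 px; content height = 1337 − 198 − 266 = 873 px.
Bottom-right is two-thirds across and two-thirds down within the live area.
x = 32 + 2 × 731/3 = 32 + 487.33 ≈ 519
y = 198 + 2 × 873/3 = 198 + 582.00 ≈ 780

(519, 780)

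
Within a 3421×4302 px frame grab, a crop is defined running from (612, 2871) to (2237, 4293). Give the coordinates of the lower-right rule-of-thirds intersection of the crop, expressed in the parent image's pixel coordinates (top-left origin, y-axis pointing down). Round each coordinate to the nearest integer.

x = 1695 px, y = 3819 px

Crop width = 2237 − 612 = 1625 px; one third is 541.67 px.
Crop height = 4293 − 2871 = 1422 px; one third is 474.00 px.
The lower-right point is two-thirds across and two-thirds down within the crop:
x = 612 + 2 × 541.67 ≈ 1695; y = 2871 + 2 × 474.00 ≈ 3819.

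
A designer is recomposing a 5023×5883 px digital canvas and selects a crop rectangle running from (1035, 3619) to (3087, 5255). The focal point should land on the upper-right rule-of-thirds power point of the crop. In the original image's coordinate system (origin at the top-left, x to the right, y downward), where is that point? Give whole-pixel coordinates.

Crop width = 3087 − 1035 = 2052 px; one third is 684.00 px.
Crop height = 5255 − 3619 = 1636 px; one third is 545.33 px.
The upper-right point is two-thirds across and one-third down within the crop:
x = 1035 + 2 × 684.00 ≈ 2403; y = 3619 + 1 × 545.33 ≈ 4164.

x = 2403 px, y = 4164 px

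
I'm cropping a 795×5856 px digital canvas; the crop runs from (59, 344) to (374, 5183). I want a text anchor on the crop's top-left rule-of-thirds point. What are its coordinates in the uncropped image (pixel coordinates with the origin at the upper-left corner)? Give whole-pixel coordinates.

Crop width = 374 − 59 = 315 px; one third is 105.00 px.
Crop height = 5183 − 344 = 4839 px; one third is 1613.00 px.
The top-left point is one-third across and one-third down within the crop:
x = 59 + 1 × 105.00 ≈ 164; y = 344 + 1 × 1613.00 ≈ 1957.

(164, 1957)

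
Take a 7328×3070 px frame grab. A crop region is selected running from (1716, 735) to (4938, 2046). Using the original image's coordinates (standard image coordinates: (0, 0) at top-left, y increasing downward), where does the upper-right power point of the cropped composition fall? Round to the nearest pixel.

x = 3864 px, y = 1172 px

Crop width = 4938 − 1716 = 3222 px; one third is 1074.00 px.
Crop height = 2046 − 735 = 1311 px; one third is 437.00 px.
The upper-right point is two-thirds across and one-third down within the crop:
x = 1716 + 2 × 1074.00 ≈ 3864; y = 735 + 1 × 437.00 ≈ 1172.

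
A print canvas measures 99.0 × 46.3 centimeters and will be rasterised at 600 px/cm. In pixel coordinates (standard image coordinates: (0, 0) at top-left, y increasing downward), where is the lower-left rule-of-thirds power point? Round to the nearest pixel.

In pixels the canvas is 99.0 × 600 = 59400 wide and 46.3 × 600 = 27780 tall.
The lower-left point is one-third across and two-thirds down:
x = 1 × 59400/3 ≈ 19800; y = 2 × 27780/3 ≈ 18520.

x = 19800 px, y = 18520 px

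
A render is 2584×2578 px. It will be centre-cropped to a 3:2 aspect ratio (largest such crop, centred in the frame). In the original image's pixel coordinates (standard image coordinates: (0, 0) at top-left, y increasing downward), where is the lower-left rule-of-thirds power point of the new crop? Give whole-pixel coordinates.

2584/2578 < 3/2, so the 3:2 crop keeps the full width 2584 and trims height to 2584 × 2/3 = 1722.67 px.
Top offset = (2578 − 1722.67)/2 = 427.67 px; left offset = 0.
Lower-left is one-third across and two-thirds down within the crop:
x = 0.00 + 1 × 2584.00/3 ≈ 861; y = 427.67 + 2 × 1722.67/3 ≈ 1576.

x = 861 px, y = 1576 px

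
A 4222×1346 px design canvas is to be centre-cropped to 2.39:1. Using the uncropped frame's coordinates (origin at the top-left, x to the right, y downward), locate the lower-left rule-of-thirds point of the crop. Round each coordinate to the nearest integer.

4222/1346 > 2.39/1, so the 2.39:1 crop keeps the full height 1346 and trims width to 1346 × 2.39/1 = 3216.94 px.
Left offset = (4222 − 3216.94)/2 = 502.53 px; top offset = 0.
Lower-left is one-third across and two-thirds down within the crop:
x = 502.53 + 1 × 3216.94/3 ≈ 1575; y = 0.00 + 2 × 1346.00/3 ≈ 897.

x = 1575 px, y = 897 px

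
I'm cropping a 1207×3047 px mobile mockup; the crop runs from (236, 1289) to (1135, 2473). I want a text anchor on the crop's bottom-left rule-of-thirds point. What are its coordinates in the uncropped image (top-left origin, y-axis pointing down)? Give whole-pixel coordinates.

x = 536 px, y = 2078 px

Crop width = 1135 − 236 = 899 px; one third is 299.67 px.
Crop height = 2473 − 1289 = 1184 px; one third is 394.67 px.
The bottom-left point is one-third across and two-thirds down within the crop:
x = 236 + 1 × 299.67 ≈ 536; y = 1289 + 2 × 394.67 ≈ 2078.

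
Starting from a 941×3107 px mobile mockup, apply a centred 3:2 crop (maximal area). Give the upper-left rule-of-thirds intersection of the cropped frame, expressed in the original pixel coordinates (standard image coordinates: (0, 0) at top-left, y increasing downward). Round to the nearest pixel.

941/3107 < 3/2, so the 3:2 crop keeps the full width 941 and trims height to 941 × 2/3 = 627.33 px.
Top offset = (3107 − 627.33)/2 = 1239.83 px; left offset = 0.
Upper-left is one-third across and one-third down within the crop:
x = 0.00 + 1 × 941.00/3 ≈ 314; y = 1239.83 + 1 × 627.33/3 ≈ 1449.

x = 314 px, y = 1449 px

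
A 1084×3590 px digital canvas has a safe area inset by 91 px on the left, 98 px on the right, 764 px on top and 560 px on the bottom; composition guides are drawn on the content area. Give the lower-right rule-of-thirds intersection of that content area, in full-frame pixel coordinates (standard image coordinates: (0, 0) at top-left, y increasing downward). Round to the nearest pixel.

(688, 2275)

Content width = 1084 − 91 − 98 = 895 px; content height = 3590 − 764 − 560 = 2266 px.
Lower-right is two-thirds across and two-thirds down within the content area.
x = 91 + 2 × 895/3 = 91 + 596.67 ≈ 688
y = 764 + 2 × 2266/3 = 764 + 1510.67 ≈ 2275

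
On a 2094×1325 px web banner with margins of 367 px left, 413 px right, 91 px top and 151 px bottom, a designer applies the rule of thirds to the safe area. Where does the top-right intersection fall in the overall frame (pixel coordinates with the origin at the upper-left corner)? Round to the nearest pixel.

(1243, 452)

Content width = 2094 − 367 − 413 = 1314 px; content height = 1325 − 91 − 151 = 1083 px.
Top-right is two-thirds across and one-third down within the safe area.
x = 367 + 2 × 1314/3 = 367 + 876.00 ≈ 1243
y = 91 + 1 × 1083/3 = 91 + 361.00 ≈ 452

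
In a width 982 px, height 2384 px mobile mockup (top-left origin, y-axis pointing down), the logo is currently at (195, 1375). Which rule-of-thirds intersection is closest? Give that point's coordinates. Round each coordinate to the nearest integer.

Third lines: x ∈ {327, 655}, y ∈ {795, 1589}.
195 is closer to x = 327; 1375 is closer to y = 1589.
So the nearest intersection is the lower-left power point.

x = 327 px, y = 1589 px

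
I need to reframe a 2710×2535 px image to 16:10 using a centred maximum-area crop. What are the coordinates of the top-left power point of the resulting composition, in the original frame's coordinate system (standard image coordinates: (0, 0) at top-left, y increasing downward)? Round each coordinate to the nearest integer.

2710/2535 < 16/10, so the 16:10 crop keeps the full width 2710 and trims height to 2710 × 10/16 = 1693.75 px.
Top offset = (2535 − 1693.75)/2 = 420.62 px; left offset = 0.
Top-left is one-third across and one-third down within the crop:
x = 0.00 + 1 × 2710.00/3 ≈ 903; y = 420.62 + 1 × 1693.75/3 ≈ 985.

(903, 985)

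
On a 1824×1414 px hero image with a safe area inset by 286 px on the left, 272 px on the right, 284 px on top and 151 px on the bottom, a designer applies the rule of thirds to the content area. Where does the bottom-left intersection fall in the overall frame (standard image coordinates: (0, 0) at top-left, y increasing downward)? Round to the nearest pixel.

Content width = 1824 − 286 − 272 = 1266 px; content height = 1414 − 284 − 151 = 979 px.
Bottom-left is one-third across and two-thirds down within the content area.
x = 286 + 1 × 1266/3 = 286 + 422.00 ≈ 708
y = 284 + 2 × 979/3 = 284 + 652.67 ≈ 937

(708, 937)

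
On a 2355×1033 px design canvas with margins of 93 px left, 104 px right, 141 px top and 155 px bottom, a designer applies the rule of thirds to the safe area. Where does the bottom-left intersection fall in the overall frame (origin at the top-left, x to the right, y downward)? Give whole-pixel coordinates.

(812, 632)

Content width = 2355 − 93 − 104 = 2158 px; content height = 1033 − 141 − 155 = 737 px.
Bottom-left is one-third across and two-thirds down within the safe area.
x = 93 + 1 × 2158/3 = 93 + 719.33 ≈ 812
y = 141 + 2 × 737/3 = 141 + 491.33 ≈ 632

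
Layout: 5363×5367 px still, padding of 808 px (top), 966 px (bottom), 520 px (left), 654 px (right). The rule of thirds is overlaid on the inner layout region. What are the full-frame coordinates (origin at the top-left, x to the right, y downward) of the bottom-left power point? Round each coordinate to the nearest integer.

x = 1916 px, y = 3203 px

Content width = 5363 − 520 − 654 = 4189 px; content height = 5367 − 808 − 966 = 3593 px.
Bottom-left is one-third across and two-thirds down within the inner layout region.
x = 520 + 1 × 4189/3 = 520 + 1396.33 ≈ 1916
y = 808 + 2 × 3593/3 = 808 + 2395.33 ≈ 3203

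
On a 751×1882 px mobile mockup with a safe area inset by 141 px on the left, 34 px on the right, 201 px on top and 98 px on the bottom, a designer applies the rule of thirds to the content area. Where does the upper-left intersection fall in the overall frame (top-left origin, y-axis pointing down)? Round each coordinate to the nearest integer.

Content width = 751 − 141 − 34 = 576 px; content height = 1882 − 201 − 98 = 1583 px.
Upper-left is one-third across and one-third down within the content area.
x = 141 + 1 × 576/3 = 141 + 192.00 ≈ 333
y = 201 + 1 × 1583/3 = 201 + 527.67 ≈ 729

(333, 729)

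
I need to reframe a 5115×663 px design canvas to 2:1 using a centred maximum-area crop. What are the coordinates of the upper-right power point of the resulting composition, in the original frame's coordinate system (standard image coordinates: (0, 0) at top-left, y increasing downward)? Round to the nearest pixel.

5115/663 > 2/1, so the 2:1 crop keeps the full height 663 and trims width to 663 × 2/1 = 1326.00 px.
Left offset = (5115 − 1326.00)/2 = 1894.50 px; top offset = 0.
Upper-right is two-thirds across and one-third down within the crop:
x = 1894.50 + 2 × 1326.00/3 ≈ 2779; y = 0.00 + 1 × 663.00/3 ≈ 221.

(2779, 221)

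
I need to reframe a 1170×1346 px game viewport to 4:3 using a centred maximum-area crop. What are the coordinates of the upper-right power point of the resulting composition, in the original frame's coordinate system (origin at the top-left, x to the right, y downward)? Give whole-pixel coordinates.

1170/1346 < 4/3, so the 4:3 crop keeps the full width 1170 and trims height to 1170 × 3/4 = 877.50 px.
Top offset = (1346 − 877.50)/2 = 234.25 px; left offset = 0.
Upper-right is two-thirds across and one-third down within the crop:
x = 0.00 + 2 × 1170.00/3 ≈ 780; y = 234.25 + 1 × 877.50/3 ≈ 527.

x = 780 px, y = 527 px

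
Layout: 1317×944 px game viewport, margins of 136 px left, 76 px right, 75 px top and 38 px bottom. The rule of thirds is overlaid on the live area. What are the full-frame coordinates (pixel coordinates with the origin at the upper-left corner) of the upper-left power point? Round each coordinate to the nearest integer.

x = 504 px, y = 352 px

Content width = 1317 − 136 − 76 = 1105 px; content height = 944 − 75 − 38 = 831 px.
Upper-left is one-third across and one-third down within the live area.
x = 136 + 1 × 1105/3 = 136 + 368.33 ≈ 504
y = 75 + 1 × 831/3 = 75 + 277.00 ≈ 352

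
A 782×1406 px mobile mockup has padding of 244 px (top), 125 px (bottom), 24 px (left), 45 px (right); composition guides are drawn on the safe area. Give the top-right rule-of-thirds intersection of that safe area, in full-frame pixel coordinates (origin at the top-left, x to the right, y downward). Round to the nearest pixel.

x = 499 px, y = 590 px

Content width = 782 − 24 − 45 = 713 px; content height = 1406 − 244 − 125 = 1037 px.
Top-right is two-thirds across and one-third down within the safe area.
x = 24 + 2 × 713/3 = 24 + 475.33 ≈ 499
y = 244 + 1 × 1037/3 = 244 + 345.67 ≈ 590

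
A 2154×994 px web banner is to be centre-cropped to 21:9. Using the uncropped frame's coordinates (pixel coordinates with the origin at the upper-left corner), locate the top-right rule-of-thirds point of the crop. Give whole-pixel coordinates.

2154/994 < 21/9, so the 21:9 crop keeps the full width 2154 and trims height to 2154 × 9/21 = 923.14 px.
Top offset = (994 − 923.14)/2 = 35.43 px; left offset = 0.
Top-right is two-thirds across and one-third down within the crop:
x = 0.00 + 2 × 2154.00/3 ≈ 1436; y = 35.43 + 1 × 923.14/3 ≈ 343.

x = 1436 px, y = 343 px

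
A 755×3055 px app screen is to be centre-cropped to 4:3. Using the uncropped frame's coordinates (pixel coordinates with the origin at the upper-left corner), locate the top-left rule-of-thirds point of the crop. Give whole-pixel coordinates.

755/3055 < 4/3, so the 4:3 crop keeps the full width 755 and trims height to 755 × 3/4 = 566.25 px.
Top offset = (3055 − 566.25)/2 = 1244.38 px; left offset = 0.
Top-left is one-third across and one-third down within the crop:
x = 0.00 + 1 × 755.00/3 ≈ 252; y = 1244.38 + 1 × 566.25/3 ≈ 1433.

x = 252 px, y = 1433 px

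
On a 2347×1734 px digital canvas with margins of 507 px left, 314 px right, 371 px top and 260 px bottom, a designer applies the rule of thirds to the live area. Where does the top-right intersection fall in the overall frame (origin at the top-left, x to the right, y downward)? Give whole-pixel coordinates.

Content width = 2347 − 507 − 314 = 1526 px; content height = 1734 − 371 − 260 = 1103 px.
Top-right is two-thirds across and one-third down within the live area.
x = 507 + 2 × 1526/3 = 507 + 1017.33 ≈ 1524
y = 371 + 1 × 1103/3 = 371 + 367.67 ≈ 739

(1524, 739)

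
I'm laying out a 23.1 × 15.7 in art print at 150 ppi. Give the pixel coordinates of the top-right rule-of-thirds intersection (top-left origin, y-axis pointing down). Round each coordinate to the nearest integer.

In pixels the canvas is 23.1 × 150 = 3465 wide and 15.7 × 150 = 2355 tall.
The top-right point is two-thirds across and one-third down:
x = 2 × 3465/3 ≈ 2310; y = 1 × 2355/3 ≈ 785.

x = 2310 px, y = 785 px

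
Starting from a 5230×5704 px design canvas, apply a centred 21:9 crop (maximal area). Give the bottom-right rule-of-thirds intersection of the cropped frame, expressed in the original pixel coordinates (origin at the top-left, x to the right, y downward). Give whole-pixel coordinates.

5230/5704 < 21/9, so the 21:9 crop keeps the full width 5230 and trims height to 5230 × 9/21 = 2241.43 px.
Top offset = (5704 − 2241.43)/2 = 1731.29 px; left offset = 0.
Bottom-right is two-thirds across and two-thirds down within the crop:
x = 0.00 + 2 × 5230.00/3 ≈ 3487; y = 1731.29 + 2 × 2241.43/3 ≈ 3226.

x = 3487 px, y = 3226 px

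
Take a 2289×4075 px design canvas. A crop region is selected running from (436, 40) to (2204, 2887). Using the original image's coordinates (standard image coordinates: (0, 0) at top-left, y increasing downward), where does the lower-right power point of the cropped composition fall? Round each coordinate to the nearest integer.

x = 1615 px, y = 1938 px

Crop width = 2204 − 436 = 1768 px; one third is 589.33 px.
Crop height = 2887 − 40 = 2847 px; one third is 949.00 px.
The lower-right point is two-thirds across and two-thirds down within the crop:
x = 436 + 2 × 589.33 ≈ 1615; y = 40 + 2 × 949.00 ≈ 1938.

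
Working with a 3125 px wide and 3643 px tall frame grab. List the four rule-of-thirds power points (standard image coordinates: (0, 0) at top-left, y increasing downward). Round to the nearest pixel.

(1042, 1214), (2083, 1214), (1042, 2429), (2083, 2429)

One third of 3125 is 1041.67; one third of 3643 is 1214.33.
Vertical third lines at x = 1042 and x = 2083; horizontal third lines at y = 1214 and y = 2429.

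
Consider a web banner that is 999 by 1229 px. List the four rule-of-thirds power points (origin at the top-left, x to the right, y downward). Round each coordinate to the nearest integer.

(333, 410), (666, 410), (333, 819), (666, 819)

One third of 999 is 333; one third of 1229 is 409.67.
Vertical third lines at x = 333 and x = 666; horizontal third lines at y = 410 and y = 819.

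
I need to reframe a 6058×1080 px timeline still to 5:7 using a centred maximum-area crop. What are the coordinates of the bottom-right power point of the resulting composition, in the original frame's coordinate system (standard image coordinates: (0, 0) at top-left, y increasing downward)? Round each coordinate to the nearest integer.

6058/1080 > 5/7, so the 5:7 crop keeps the full height 1080 and trims width to 1080 × 5/7 = 771.43 px.
Left offset = (6058 − 771.43)/2 = 2643.29 px; top offset = 0.
Bottom-right is two-thirds across and two-thirds down within the crop:
x = 2643.29 + 2 × 771.43/3 ≈ 3158; y = 0.00 + 2 × 1080.00/3 ≈ 720.

(3158, 720)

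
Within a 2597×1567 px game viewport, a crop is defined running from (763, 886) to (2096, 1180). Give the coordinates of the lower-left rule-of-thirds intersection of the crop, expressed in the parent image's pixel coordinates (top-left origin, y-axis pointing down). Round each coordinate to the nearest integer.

Crop width = 2096 − 763 = 1333 px; one third is 444.33 px.
Crop height = 1180 − 886 = 294 px; one third is 98.00 px.
The lower-left point is one-third across and two-thirds down within the crop:
x = 763 + 1 × 444.33 ≈ 1207; y = 886 + 2 × 98.00 ≈ 1082.

(1207, 1082)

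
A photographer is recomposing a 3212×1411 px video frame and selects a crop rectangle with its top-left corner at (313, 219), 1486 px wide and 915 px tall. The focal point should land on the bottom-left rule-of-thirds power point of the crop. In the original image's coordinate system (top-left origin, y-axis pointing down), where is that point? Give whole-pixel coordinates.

(808, 829)

One third of the crop width 1486 is 495.33 px.
One third of the crop height 915 is 305.00 px.
The bottom-left point is one-third across and two-thirds down within the crop:
x = 313 + 1 × 495.33 ≈ 808; y = 219 + 2 × 305.00 ≈ 829.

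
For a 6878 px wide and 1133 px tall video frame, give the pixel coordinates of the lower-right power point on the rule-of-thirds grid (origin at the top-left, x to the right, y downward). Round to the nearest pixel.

The lower-right point sits two-thirds of the way across and two-thirds of the way down.
x = 2 × 6878/3 ≈ 4585; y = 2 × 1133/3 ≈ 755.

(4585, 755)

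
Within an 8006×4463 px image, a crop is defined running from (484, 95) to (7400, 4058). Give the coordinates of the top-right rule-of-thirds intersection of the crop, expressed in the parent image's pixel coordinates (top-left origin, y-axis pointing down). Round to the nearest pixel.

Crop width = 7400 − 484 = 6916 px; one third is 2305.33 px.
Crop height = 4058 − 95 = 3963 px; one third is 1321.00 px.
The top-right point is two-thirds across and one-third down within the crop:
x = 484 + 2 × 2305.33 ≈ 5095; y = 95 + 1 × 1321.00 ≈ 1416.

(5095, 1416)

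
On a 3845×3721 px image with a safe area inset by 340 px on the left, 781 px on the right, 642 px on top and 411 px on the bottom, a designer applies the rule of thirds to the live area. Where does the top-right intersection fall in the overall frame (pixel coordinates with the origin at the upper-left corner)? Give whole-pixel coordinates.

(2156, 1531)

Content width = 3845 − 340 − 781 = 2724 px; content height = 3721 − 642 − 411 = 2668 px.
Top-right is two-thirds across and one-third down within the live area.
x = 340 + 2 × 2724/3 = 340 + 1816.00 ≈ 2156
y = 642 + 1 × 2668/3 = 642 + 889.33 ≈ 1531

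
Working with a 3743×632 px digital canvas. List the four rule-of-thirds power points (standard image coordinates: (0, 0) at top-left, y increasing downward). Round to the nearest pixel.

(1248, 211), (2495, 211), (1248, 421), (2495, 421)

One third of 3743 is 1247.67; one third of 632 is 210.67.
Vertical third lines at x = 1248 and x = 2495; horizontal third lines at y = 211 and y = 421.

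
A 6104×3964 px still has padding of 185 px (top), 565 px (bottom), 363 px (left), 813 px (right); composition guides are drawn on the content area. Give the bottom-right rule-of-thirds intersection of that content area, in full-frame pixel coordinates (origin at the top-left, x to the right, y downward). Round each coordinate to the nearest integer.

Content width = 6104 − 363 − 813 = 4928 px; content height = 3964 − 185 − 565 = 3214 px.
Bottom-right is two-thirds across and two-thirds down within the content area.
x = 363 + 2 × 4928/3 = 363 + 3285.33 ≈ 3648
y = 185 + 2 × 3214/3 = 185 + 2142.67 ≈ 2328

(3648, 2328)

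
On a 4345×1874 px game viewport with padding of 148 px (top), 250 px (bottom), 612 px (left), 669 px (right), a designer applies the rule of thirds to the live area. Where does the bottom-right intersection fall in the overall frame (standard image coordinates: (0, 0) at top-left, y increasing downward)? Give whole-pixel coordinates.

Content width = 4345 − 612 − 669 = 3064 px; content height = 1874 − 148 − 250 = 1476 px.
Bottom-right is two-thirds across and two-thirds down within the live area.
x = 612 + 2 × 3064/3 = 612 + 2042.67 ≈ 2655
y = 148 + 2 × 1476/3 = 148 + 984.00 ≈ 1132

(2655, 1132)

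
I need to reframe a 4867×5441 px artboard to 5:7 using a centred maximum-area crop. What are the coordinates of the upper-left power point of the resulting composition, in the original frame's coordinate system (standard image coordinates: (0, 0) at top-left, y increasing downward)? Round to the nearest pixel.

4867/5441 > 5/7, so the 5:7 crop keeps the full height 5441 and trims width to 5441 × 5/7 = 3886.43 px.
Left offset = (4867 − 3886.43)/2 = 490.29 px; top offset = 0.
Upper-left is one-third across and one-third down within the crop:
x = 490.29 + 1 × 3886.43/3 ≈ 1786; y = 0.00 + 1 × 5441.00/3 ≈ 1814.

(1786, 1814)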